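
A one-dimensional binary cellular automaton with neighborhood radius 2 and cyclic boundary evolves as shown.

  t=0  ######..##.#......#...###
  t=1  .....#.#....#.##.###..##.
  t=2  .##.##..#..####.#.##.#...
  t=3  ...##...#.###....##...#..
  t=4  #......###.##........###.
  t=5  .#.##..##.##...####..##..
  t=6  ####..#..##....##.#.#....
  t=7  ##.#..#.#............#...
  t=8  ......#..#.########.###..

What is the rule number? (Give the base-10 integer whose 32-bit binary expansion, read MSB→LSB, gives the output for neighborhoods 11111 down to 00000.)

407423413

  nb #####: next=.  (t=0,i=0, bit31=0)
  nb ####.: next=.  (t=0,i=4, bit30=0)
  nb ###.#: next=.  (t=2,i=14, bit29=0)
  nb ###..: next=#  (t=0,i=5, bit28=1)
  nb ##.##: next=#  (t=1,i=16, bit27=1)
  nb ##.#.: next=.  (t=0,i=10, bit26=0)
  nb ##..#: next=.  (t=0,i=6, bit25=0)
  nb ##...: next=.  (t=1,i=24, bit24=0)
  nb #.###: next=.  (t=1,i=17, bit23=0)
  nb #.##.: next=#  (t=1,i=14, bit22=1)
  nb #.#.#: next=.  (t=2,i=16, bit21=0)
  nb #.#..: next=.  (t=0,i=11, bit20=0)
  nb #..##: next=#  (t=0,i=7, bit19=1)
  nb #..#.: next=.  (t=2,i=7, bit18=0)
  nb #...#: next=.  (t=0,i=20, bit17=0)
  nb #....: next=.  (t=0,i=13, bit16=0)
  nb .####: next=#  (t=0,i=23, bit15=1)
  nb .###.: next=#  (t=1,i=18, bit14=1)
  nb .##.#: next=.  (t=0,i=9, bit13=0)
  nb .##..: next=.  (t=1,i=23, bit12=0)
  nb .#.##: next=#  (t=1,i=13, bit11=1)
  nb .#.#.: next=.  (t=1,i=6, bit10=0)
  nb .#..#: next=.  (t=2,i=9, bit9=0)
  nb .#...: next=#  (t=0,i=12, bit8=1)
  nb ..###: next=#  (t=0,i=22, bit7=1)
  nb ..##.: next=.  (t=0,i=8, bit6=0)
  nb ..#.#: next=#  (t=1,i=5, bit5=1)
  nb ..#..: next=#  (t=0,i=18, bit4=1)
  nb ...##: next=.  (t=0,i=21, bit3=0)
  nb ...#.: next=#  (t=0,i=17, bit2=1)
  nb ....#: next=.  (t=0,i=16, bit1=0)
  nb .....: next=#  (t=0,i=14, bit0=1)
  bits 00011000010010001100100110110101 = 407423413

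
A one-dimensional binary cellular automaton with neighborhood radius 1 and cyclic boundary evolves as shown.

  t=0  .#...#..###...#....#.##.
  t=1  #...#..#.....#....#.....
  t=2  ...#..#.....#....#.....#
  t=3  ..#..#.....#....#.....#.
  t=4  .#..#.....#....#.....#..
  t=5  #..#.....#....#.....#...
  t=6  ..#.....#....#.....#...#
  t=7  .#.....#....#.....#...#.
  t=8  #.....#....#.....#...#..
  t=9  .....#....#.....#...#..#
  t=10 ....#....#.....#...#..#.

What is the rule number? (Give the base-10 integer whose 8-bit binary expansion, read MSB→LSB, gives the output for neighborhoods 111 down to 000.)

  ### -> .   bit 7 = 0  t=0,i=9
  ##. -> .   bit 6 = 0  t=0,i=10
  #.# -> .   bit 5 = 0  t=0,i=20
  #.. -> .   bit 4 = 0  t=0,i=2
  .## -> .   bit 3 = 0  t=0,i=8
  .#. -> .   bit 2 = 0  t=0,i=1
  ..# -> #   bit 1 = 1  t=0,i=0
  ... -> .   bit 0 = 0  t=0,i=3
  bits 00000010 = 2

2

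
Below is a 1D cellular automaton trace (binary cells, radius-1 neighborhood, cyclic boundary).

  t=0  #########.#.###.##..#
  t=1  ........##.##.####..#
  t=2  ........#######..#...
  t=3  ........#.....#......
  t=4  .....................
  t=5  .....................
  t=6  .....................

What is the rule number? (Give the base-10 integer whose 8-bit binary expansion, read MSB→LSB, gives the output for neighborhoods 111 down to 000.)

  nb ###: next=.  (t=0,i=0, bit7=0)
  nb ##.: next=#  (t=0,i=8, bit6=1)
  nb #.#: next=#  (t=0,i=9, bit5=1)
  nb #..: next=.  (t=0,i=18, bit4=0)
  nb .##: next=#  (t=0,i=12, bit3=1)
  nb .#.: next=.  (t=0,i=10, bit2=0)
  nb ..#: next=.  (t=0,i=19, bit1=0)
  nb ...: next=.  (t=1,i=1, bit0=0)
  bits 01101000 = 104

104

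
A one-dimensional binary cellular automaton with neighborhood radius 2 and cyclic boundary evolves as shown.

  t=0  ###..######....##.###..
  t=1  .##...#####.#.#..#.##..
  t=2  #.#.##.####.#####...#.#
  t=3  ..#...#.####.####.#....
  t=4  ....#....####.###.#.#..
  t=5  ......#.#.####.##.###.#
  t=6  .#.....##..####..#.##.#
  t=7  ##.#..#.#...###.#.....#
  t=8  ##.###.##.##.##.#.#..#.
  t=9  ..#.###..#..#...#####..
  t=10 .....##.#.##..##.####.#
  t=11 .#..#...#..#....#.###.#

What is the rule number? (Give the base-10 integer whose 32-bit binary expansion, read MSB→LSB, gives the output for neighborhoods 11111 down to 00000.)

4164408840

  #####|#  b31=1 t=0,i=7
  ####.|#  b30=1 t=0,i=9
  ###.#|#  b29=1 t=1,i=10
  ###..|#  b28=1 t=0,i=2
  ##.##|#  b27=1 t=0,i=17
  ##.#.|.  b26=0 t=1,i=11
  ##..#|.  b25=0 t=0,i=3
  ##...|.  b24=0 t=0,i=11
  #.###|.  b23=0 t=0,i=18
  #.##.|.  b22=0 t=1,i=19
  #.#.#|#  b21=1 t=1,i=12
  #.#..|#  b20=1 t=1,i=14
  #..##|.  b19=0 t=0,i=4
  #..#.|#  b18=1 t=1,i=16
  #...#|#  b17=1 t=1,i=4
  #....|#  b16=1 t=0,i=12
  .####|#  b15=1 t=0,i=6
  .###.|#  b14=1 t=0,i=1
  .##.#|.  b13=0 t=0,i=16
  .##..|#  b12=1 t=1,i=2
  .#.##|.  b11=0 t=1,i=18
  .#.#.|#  b10=1 t=1,i=13
  .#..#|#  b9=1 t=1,i=15
  .#...|.  b8=0 t=3,i=3
  ..###|.  b7=0 t=0,i=0
  ..##.|.  b6=0 t=0,i=15
  ..#.#|.  b5=0 t=1,i=17
  ..#..|.  b4=0 t=3,i=2
  ...##|#  b3=1 t=0,i=14
  ...#.|.  b2=0 t=2,i=19
  ....#|.  b1=0 t=0,i=13
  .....|.  b0=0 t=3,i=21
  bits 11111000001101111101011000001000 = 4164408840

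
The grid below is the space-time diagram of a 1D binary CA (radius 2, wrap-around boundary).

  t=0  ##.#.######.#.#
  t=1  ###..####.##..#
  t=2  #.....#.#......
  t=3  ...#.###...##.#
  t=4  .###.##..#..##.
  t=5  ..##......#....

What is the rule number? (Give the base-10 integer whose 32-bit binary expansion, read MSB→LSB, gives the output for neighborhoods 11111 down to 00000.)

2760042021

  ##### -> #   bit 31 = 1  t=0,i=7
  ####. -> .   bit 30 = 0  t=0,i=9
  ###.# -> #   bit 29 = 1  t=0,i=1
  ###.. -> .   bit 28 = 0  t=1,i=2
  ##.## -> .   bit 27 = 0  t=1,i=9
  ##.#. -> #   bit 26 = 1  t=0,i=2
  ##..# -> .   bit 25 = 0  t=1,i=3
  ##... -> .   bit 24 = 0  t=3,i=8
  #.### -> #   bit 23 = 1  t=0,i=5
  #.##. -> .   bit 22 = 0  t=1,i=10
  #.#.# -> .   bit 21 = 0  t=0,i=3
  #.#.. -> .   bit 20 = 0  t=2,i=8
  #..## -> .   bit 19 = 0  t=1,i=4
  #..#. -> .   bit 18 = 0  t=4,i=8
  #...# -> #   bit 17 = 1  t=3,i=1
  #.... -> .   bit 16 = 0  t=2,i=2
  .#### -> #   bit 15 = 1  t=0,i=6
  .###. -> #   bit 14 = 1  t=0,i=0
  .##.# -> #   bit 13 = 1  t=3,i=12
  .##.. -> .   bit 12 = 0  t=1,i=11
  .#.## -> .   bit 11 = 0  t=0,i=4
  .#.#. -> #   bit 10 = 1  t=2,i=7
  .#..# -> #   bit 9 = 1  t=4,i=10
  .#... -> .   bit 8 = 0  t=2,i=1
  ..### -> .   bit 7 = 0  t=1,i=5
  ..##. -> .   bit 6 = 0  t=3,i=11
  ..#.# -> #   bit 5 = 1  t=2,i=6
  ..#.. -> .   bit 4 = 0  t=2,i=0
  ...## -> .   bit 3 = 0  t=3,i=10
  ...#. -> #   bit 2 = 1  t=2,i=5
  ....# -> .   bit 1 = 0  t=2,i=4
  ..... -> #   bit 0 = 1  t=2,i=3
  bits 10100100100000101110011000100101 = 2760042021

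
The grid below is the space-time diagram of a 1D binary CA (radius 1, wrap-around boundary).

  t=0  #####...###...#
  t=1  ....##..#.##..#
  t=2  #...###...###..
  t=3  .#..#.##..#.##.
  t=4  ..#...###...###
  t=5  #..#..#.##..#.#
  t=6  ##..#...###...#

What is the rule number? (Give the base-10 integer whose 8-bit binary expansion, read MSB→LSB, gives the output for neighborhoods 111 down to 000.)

88

  ### -> .   bit 7 = 0  t=0,i=0
  ##. -> #   bit 6 = 1  t=0,i=4
  #.# -> .   bit 5 = 0  t=1,i=9
  #.. -> #   bit 4 = 1  t=0,i=5
  .## -> #   bit 3 = 1  t=0,i=8
  .#. -> .   bit 2 = 0  t=1,i=8
  ..# -> .   bit 1 = 0  t=0,i=7
  ... -> .   bit 0 = 0  t=0,i=6
  bits 01011000 = 88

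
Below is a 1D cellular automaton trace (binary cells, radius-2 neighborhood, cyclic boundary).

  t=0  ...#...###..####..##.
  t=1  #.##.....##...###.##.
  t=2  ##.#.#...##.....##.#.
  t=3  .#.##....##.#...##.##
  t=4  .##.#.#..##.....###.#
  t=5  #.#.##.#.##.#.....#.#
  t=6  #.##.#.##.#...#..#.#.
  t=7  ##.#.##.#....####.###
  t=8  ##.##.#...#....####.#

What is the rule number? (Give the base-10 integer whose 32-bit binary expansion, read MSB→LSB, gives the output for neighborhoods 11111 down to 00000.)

  nb #####: next=#  (t=7,i=20, bit31=1)
  nb ####.: next=#  (t=0,i=14, bit30=1)
  nb ###.#: next=#  (t=1,i=16, bit29=1)
  nb ###..: next=#  (t=0,i=9, bit28=1)
  nb ##.##: next=#  (t=1,i=17, bit27=1)
  nb ##.#.: next=.  (t=1,i=20, bit26=0)
  nb ##..#: next=#  (t=0,i=10, bit25=1)
  nb ##...: next=.  (t=0,i=20, bit24=0)
  nb #.###: next=#  (t=7,i=18, bit23=1)
  nb #.##.: next=.  (t=1,i=2, bit22=0)
  nb #.#.#: next=#  (t=1,i=0, bit21=1)
  nb #.#..: next=.  (t=2,i=5, bit20=0)
  nb #..##: next=.  (t=0,i=11, bit19=0)
  nb #..#.: next=#  (t=6,i=16, bit18=1)
  nb #...#: next=.  (t=0,i=5, bit17=0)
  nb #....: next=#  (t=0,i=0, bit16=1)
  nb .####: next=.  (t=0,i=13, bit15=0)
  nb .###.: next=.  (t=0,i=8, bit14=0)
  nb .##.#: next=#  (t=1,i=19, bit13=1)
  nb .##..: next=#  (t=0,i=19, bit12=1)
  nb .#.##: next=#  (t=1,i=1, bit11=1)
  nb .#.#.: next=#  (t=2,i=4, bit10=1)
  nb .#..#: next=#  (t=4,i=7, bit9=1)
  nb .#...: next=.  (t=0,i=4, bit8=0)
  nb ..###: next=.  (t=0,i=7, bit7=0)
  nb ..##.: next=#  (t=0,i=18, bit6=1)
  nb ..#.#: next=.  (t=5,i=18, bit5=0)
  nb ..#..: next=#  (t=0,i=3, bit4=1)
  nb ...##: next=.  (t=0,i=6, bit3=0)
  nb ...#.: next=#  (t=0,i=2, bit2=1)
  nb ....#: next=.  (t=0,i=1, bit1=0)
  nb .....: next=.  (t=1,i=6, bit0=0)
  bits 11111010101001010011111001010100 = 4205133396

4205133396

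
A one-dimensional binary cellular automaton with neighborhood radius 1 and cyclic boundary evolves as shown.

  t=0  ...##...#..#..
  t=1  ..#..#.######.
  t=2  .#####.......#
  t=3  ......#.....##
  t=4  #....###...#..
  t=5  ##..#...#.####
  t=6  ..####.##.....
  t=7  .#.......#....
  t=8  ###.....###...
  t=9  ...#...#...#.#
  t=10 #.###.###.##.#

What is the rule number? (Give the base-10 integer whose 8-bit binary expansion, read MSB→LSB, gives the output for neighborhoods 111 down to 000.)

22

  nb ###: next=.  (t=1,i=8, bit7=0)
  nb ##.: next=.  (t=0,i=4, bit6=0)
  nb #.#: next=.  (t=1,i=6, bit5=0)
  nb #..: next=#  (t=0,i=5, bit4=1)
  nb .##: next=.  (t=0,i=3, bit3=0)
  nb .#.: next=#  (t=0,i=8, bit2=1)
  nb ..#: next=#  (t=0,i=2, bit1=1)
  nb ...: next=.  (t=0,i=0, bit0=0)
  bits 00010110 = 22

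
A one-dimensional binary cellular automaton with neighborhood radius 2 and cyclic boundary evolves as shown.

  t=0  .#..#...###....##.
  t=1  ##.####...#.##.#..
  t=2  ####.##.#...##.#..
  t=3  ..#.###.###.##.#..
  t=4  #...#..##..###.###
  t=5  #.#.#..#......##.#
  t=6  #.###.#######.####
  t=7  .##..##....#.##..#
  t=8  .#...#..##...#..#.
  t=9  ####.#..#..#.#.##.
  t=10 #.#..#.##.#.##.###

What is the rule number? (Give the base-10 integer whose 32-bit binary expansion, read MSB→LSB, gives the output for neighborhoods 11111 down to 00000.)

1492591955

  [31] ##### => .  t=6,i=8
  [30] ####. => #  t=1,i=5
  [29] ###.# => .  t=2,i=3
  [28] ###.. => #  t=0,i=10
  [27] ##.## => #  t=1,i=2
  [26] ##.#. => .  t=1,i=14
  [25] ##..# => .  t=0,i=17
  [24] ##... => .  t=0,i=11
  [23] #.### => #  t=1,i=3
  [22] #.##. => #  t=1,i=12
  [21] #.#.# => #  t=5,i=2
  [20] #.#.. => #  t=1,i=15
  [19] #..## => .  t=1,i=17
  [18] #..#. => #  t=0,i=0
  [17] #...# => #  t=0,i=6
  [16] #.... => #  t=0,i=12
  [15] .#### => .  t=1,i=4
  [14] .###. => .  t=0,i=9
  [13] .##.# => #  t=1,i=1
  [12] .##.. => .  t=0,i=16
  [11] .#.## => .  t=1,i=11
  [10] .#.#. => #  t=5,i=3
  [9] .#..# => .  t=0,i=2
  [8] .#... => #  t=0,i=5
  [7] ..### => .  t=0,i=8
  [6] ..##. => #  t=0,i=15
  [5] ..#.# => .  t=1,i=10
  [4] ..#.. => #  t=0,i=1
  [3] ...## => .  t=0,i=7
  [2] ...#. => .  t=1,i=9
  [1] ....# => #  t=0,i=13
  [0] ..... => #  t=5,i=10
  bits 01011000111101110010010101010011 = 1492591955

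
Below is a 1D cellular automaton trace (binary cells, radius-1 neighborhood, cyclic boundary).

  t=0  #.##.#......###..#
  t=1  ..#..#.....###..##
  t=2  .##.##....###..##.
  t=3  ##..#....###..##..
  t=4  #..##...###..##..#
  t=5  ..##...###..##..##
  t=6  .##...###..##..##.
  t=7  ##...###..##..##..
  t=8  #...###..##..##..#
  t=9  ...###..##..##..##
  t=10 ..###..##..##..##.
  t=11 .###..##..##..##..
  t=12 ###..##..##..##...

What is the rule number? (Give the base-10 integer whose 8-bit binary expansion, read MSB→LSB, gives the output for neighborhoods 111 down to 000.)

  nb ###: next=#  (t=0,i=13, bit7=1)
  nb ##.: next=.  (t=0,i=0, bit6=0)
  nb #.#: next=.  (t=0,i=1, bit5=0)
  nb #..: next=.  (t=0,i=6, bit4=0)
  nb .##: next=#  (t=0,i=2, bit3=1)
  nb .#.: next=#  (t=0,i=5, bit2=1)
  nb ..#: next=#  (t=0,i=11, bit1=1)
  nb ...: next=.  (t=0,i=7, bit0=0)
  bits 10001110 = 142

142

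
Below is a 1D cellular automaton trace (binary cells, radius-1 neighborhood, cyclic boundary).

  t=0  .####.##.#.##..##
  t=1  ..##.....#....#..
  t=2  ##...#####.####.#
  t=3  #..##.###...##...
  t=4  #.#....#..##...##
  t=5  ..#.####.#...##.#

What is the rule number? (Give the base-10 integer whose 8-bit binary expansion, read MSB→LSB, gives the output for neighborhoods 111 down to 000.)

  ###|#  b7=1 t=0,i=2
  ##.|.  b6=0 t=0,i=4
  #.#|.  b5=0 t=0,i=0
  #..|.  b4=0 t=0,i=13
  .##|.  b3=0 t=0,i=1
  .#.|#  b2=1 t=0,i=9
  ..#|#  b1=1 t=0,i=14
  ...|#  b0=1 t=1,i=0
  bits 10000111 = 135

135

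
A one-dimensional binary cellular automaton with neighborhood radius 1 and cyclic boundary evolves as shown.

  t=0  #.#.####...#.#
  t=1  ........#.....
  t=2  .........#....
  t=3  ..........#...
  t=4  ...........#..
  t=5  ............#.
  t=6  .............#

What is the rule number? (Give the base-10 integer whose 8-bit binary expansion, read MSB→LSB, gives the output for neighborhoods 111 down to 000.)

16

  ### -> .   bit 7 = 0  t=0,i=5
  ##. -> .   bit 6 = 0  t=0,i=0
  #.# -> .   bit 5 = 0  t=0,i=1
  #.. -> #   bit 4 = 1  t=0,i=8
  .## -> .   bit 3 = 0  t=0,i=4
  .#. -> .   bit 2 = 0  t=0,i=2
  ..# -> .   bit 1 = 0  t=0,i=10
  ... -> .   bit 0 = 0  t=0,i=9
  bits 00010000 = 16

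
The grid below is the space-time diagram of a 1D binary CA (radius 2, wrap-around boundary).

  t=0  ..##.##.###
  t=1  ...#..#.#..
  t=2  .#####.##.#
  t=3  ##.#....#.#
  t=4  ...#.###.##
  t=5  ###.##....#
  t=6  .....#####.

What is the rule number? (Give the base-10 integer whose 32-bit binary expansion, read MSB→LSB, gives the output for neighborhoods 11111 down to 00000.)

  nb #####: next=#  (t=2,i=3, bit31=1)
  nb ####.: next=.  (t=2,i=4, bit30=0)
  nb ###.#: next=.  (t=2,i=5, bit29=0)
  nb ###..: next=.  (t=0,i=10, bit28=0)
  nb ##.##: next=.  (t=0,i=4, bit27=0)
  nb ##.#.: next=.  (t=2,i=9, bit26=0)
  nb ##..#: next=.  (t=0,i=0, bit25=0)
  nb ##...: next=#  (t=4,i=0, bit24=1)
  nb #.###: next=#  (t=0,i=8, bit23=1)
  nb #.##.: next=.  (t=0,i=5, bit22=0)
  nb #.#.#: next=#  (t=2,i=10, bit21=1)
  nb #.#..: next=#  (t=1,i=8, bit20=1)
  nb #..##: next=.  (t=0,i=1, bit19=0)
  nb #..#.: next=#  (t=1,i=5, bit18=1)
  nb #...#: next=#  (t=4,i=1, bit17=1)
  nb #....: next=#  (t=1,i=10, bit16=1)
  nb .####: next=.  (t=2,i=2, bit15=0)
  nb .###.: next=.  (t=0,i=9, bit14=0)
  nb .##.#: next=#  (t=0,i=3, bit13=1)
  nb .##..: next=#  (t=4,i=10, bit12=1)
  nb .#.##: next=#  (t=2,i=0, bit11=1)
  nb .#.#.: next=#  (t=1,i=7, bit10=1)
  nb .#..#: next=#  (t=1,i=4, bit9=1)
  nb .#...: next=.  (t=1,i=9, bit8=0)
  nb ..###: next=.  (t=5,i=10, bit7=0)
  nb ..##.: next=.  (t=0,i=2, bit6=0)
  nb ..#.#: next=.  (t=1,i=6, bit5=0)
  nb ..#..: next=#  (t=1,i=3, bit4=1)
  nb ...##: next=#  (t=5,i=9, bit3=1)
  nb ...#.: next=#  (t=1,i=2, bit2=1)
  nb ....#: next=#  (t=1,i=1, bit1=1)
  nb .....: next=.  (t=1,i=0, bit0=0)
  bits 10000001101101110011111000011110 = 2176269854

2176269854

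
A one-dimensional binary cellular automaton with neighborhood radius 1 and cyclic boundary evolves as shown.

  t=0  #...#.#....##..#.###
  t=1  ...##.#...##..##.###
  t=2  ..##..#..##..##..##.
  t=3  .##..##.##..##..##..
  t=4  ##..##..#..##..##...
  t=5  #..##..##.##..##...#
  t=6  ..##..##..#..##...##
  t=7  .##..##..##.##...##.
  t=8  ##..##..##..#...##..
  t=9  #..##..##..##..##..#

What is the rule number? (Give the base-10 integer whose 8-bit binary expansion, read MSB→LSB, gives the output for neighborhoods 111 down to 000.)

  nb ###: next=#  (t=0,i=18, bit7=1)
  nb ##.: next=.  (t=0,i=0, bit6=0)
  nb #.#: next=.  (t=0,i=5, bit5=0)
  nb #..: next=.  (t=0,i=1, bit4=0)
  nb .##: next=#  (t=0,i=11, bit3=1)
  nb .#.: next=#  (t=0,i=4, bit2=1)
  nb ..#: next=#  (t=0,i=3, bit1=1)
  nb ...: next=.  (t=0,i=2, bit0=0)
  bits 10001110 = 142

142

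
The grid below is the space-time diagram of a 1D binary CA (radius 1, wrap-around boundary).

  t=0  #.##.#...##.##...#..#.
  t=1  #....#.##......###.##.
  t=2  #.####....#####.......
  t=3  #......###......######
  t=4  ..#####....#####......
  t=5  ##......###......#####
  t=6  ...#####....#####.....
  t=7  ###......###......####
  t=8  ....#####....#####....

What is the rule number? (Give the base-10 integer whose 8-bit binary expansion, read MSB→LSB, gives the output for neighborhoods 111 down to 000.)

7

  ###|.  b7=0 t=1,i=16
  ##.|.  b6=0 t=0,i=3
  #.#|.  b5=0 t=0,i=1
  #..|.  b4=0 t=0,i=6
  .##|.  b3=0 t=0,i=2
  .#.|#  b2=1 t=0,i=0
  ..#|#  b1=1 t=0,i=8
  ...|#  b0=1 t=0,i=7
  bits 00000111 = 7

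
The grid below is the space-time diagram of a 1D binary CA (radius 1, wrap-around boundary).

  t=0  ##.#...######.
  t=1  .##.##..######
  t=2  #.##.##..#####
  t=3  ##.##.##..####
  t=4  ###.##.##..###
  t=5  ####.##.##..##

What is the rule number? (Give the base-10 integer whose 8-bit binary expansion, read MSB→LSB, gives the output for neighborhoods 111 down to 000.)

241

  ### -> #   bit 7 = 1  t=0,i=8
  ##. -> #   bit 6 = 1  t=0,i=1
  #.# -> #   bit 5 = 1  t=0,i=2
  #.. -> #   bit 4 = 1  t=0,i=4
  .## -> .   bit 3 = 0  t=0,i=0
  .#. -> .   bit 2 = 0  t=0,i=3
  ..# -> .   bit 1 = 0  t=0,i=6
  ... -> #   bit 0 = 1  t=0,i=5
  bits 11110001 = 241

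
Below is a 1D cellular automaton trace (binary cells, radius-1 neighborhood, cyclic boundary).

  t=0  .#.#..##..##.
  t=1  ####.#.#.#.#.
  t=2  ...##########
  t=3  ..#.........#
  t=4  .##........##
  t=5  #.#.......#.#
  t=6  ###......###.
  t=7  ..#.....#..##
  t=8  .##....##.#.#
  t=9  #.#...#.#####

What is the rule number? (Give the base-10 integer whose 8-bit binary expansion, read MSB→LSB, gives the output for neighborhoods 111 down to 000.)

  ### -> .   bit 7 = 0  t=1,i=1
  ##. -> #   bit 6 = 1  t=0,i=7
  #.# -> #   bit 5 = 1  t=0,i=2
  #.. -> .   bit 4 = 0  t=0,i=4
  .## -> .   bit 3 = 0  t=0,i=6
  .#. -> #   bit 2 = 1  t=0,i=1
  ..# -> #   bit 1 = 1  t=0,i=0
  ... -> .   bit 0 = 0  t=2,i=1
  bits 01100110 = 102

102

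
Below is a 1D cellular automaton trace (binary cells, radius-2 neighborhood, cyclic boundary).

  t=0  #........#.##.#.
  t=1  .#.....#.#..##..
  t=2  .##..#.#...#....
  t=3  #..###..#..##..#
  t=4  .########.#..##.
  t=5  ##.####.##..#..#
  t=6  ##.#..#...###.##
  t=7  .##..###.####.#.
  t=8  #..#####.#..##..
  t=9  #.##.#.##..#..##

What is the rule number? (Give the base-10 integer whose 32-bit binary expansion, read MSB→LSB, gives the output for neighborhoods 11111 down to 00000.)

  #####|#  b31=1 t=4,i=3
  ####.|.  b30=0 t=4,i=7
  ###.#|#  b29=1 t=4,i=8
  ###..|#  b28=1 t=3,i=5
  ##.##|.  b27=0 t=5,i=2
  ##.#.|#  b26=1 t=0,i=13
  ##..#|#  b25=1 t=2,i=3
  ##...|.  b24=0 t=1,i=14
  #.###|#  b23=1 t=5,i=3
  #.##.|.  b22=0 t=0,i=11
  #.#.#|.  b21=0 t=0,i=14
  #.#..|.  b20=0 t=0,i=0
  #..##|#  b19=1 t=1,i=11
  #..#.|#  b18=1 t=2,i=4
  #...#|.  b17=0 t=1,i=15
  #....|.  b16=0 t=0,i=2
  .####|.  b15=0 t=4,i=2
  .###.|#  b14=1 t=3,i=4
  .##.#|#  b13=1 t=0,i=12
  .##..|.  b12=0 t=1,i=13
  .#.##|.  b11=0 t=0,i=10
  .#.#.|.  b10=0 t=0,i=15
  .#..#|.  b9=0 t=1,i=10
  .#...|#  b8=1 t=0,i=1
  ..###|#  b7=1 t=3,i=3
  ..##.|.  b6=0 t=1,i=12
  ..#.#|#  b5=1 t=0,i=9
  ..#..|#  b4=1 t=1,i=1
  ...##|#  b3=1 t=2,i=0
  ...#.|.  b2=0 t=0,i=8
  ....#|#  b1=1 t=0,i=7
  .....|.  b0=0 t=0,i=3
  bits 10110110100011000110000110111010 = 3062653370

3062653370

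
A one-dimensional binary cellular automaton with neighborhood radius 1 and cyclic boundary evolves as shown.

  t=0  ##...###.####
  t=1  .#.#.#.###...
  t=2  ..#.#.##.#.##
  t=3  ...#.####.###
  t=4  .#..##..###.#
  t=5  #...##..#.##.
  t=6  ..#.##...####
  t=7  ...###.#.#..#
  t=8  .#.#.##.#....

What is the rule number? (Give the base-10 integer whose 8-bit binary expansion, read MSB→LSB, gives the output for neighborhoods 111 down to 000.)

105

  [7] ### => .  t=0,i=0
  [6] ##. => #  t=0,i=1
  [5] #.# => #  t=0,i=8
  [4] #.. => .  t=0,i=2
  [3] .## => #  t=0,i=5
  [2] .#. => .  t=1,i=1
  [1] ..# => .  t=0,i=4
  [0] ... => #  t=0,i=3
  bits 01101001 = 105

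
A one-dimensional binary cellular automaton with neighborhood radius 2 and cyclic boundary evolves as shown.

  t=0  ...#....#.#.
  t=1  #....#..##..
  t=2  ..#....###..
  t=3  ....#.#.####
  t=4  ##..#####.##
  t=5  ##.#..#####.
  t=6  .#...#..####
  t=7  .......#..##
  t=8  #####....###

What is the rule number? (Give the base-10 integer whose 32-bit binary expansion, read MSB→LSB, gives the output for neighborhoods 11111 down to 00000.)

4188634217

  ##### -> #   bit 31 = 1  t=4,i=6
  ####. -> #   bit 30 = 1  t=3,i=10
  ###.# -> #   bit 29 = 1  t=4,i=8
  ###.. -> #   bit 28 = 1  t=2,i=9
  ##.## -> #   bit 27 = 1  t=4,i=9
  ##.#. -> .   bit 26 = 0  t=5,i=2
  ##..# -> .   bit 25 = 0  t=1,i=10
  ##... -> #   bit 24 = 1  t=2,i=10
  #.### -> #   bit 23 = 1  t=3,i=8
  #.##. -> .   bit 22 = 0  t=5,i=0
  #.#.# -> #   bit 21 = 1  t=3,i=6
  #.#.. -> .   bit 20 = 0  t=0,i=10
  #..## -> #   bit 19 = 1  t=1,i=7
  #..#. -> .   bit 18 = 0  t=1,i=11
  #...# -> .   bit 17 = 0  t=6,i=3
  #.... -> #   bit 16 = 1  t=0,i=0
  .#### -> .   bit 15 = 0  t=3,i=9
  .###. -> #   bit 14 = 1  t=2,i=8
  .##.# -> #   bit 13 = 1  t=5,i=1
  .##.. -> #   bit 12 = 1  t=1,i=9
  .#.## -> #   bit 11 = 1  t=3,i=7
  .#.#. -> #   bit 10 = 1  t=0,i=9
  .#..# -> .   bit 9 = 0  t=1,i=6
  .#... -> .   bit 8 = 0  t=0,i=4
  ..### -> .   bit 7 = 0  t=2,i=7
  ..##. -> #   bit 6 = 1  t=1,i=8
  ..#.# -> #   bit 5 = 1  t=0,i=8
  ..#.. -> .   bit 4 = 0  t=0,i=3
  ...## -> #   bit 3 = 1  t=2,i=6
  ...#. -> .   bit 2 = 0  t=0,i=2
  ....# -> .   bit 1 = 0  t=0,i=1
  ..... -> #   bit 0 = 1  t=7,i=2
  bits 11111001101010010111110001101001 = 4188634217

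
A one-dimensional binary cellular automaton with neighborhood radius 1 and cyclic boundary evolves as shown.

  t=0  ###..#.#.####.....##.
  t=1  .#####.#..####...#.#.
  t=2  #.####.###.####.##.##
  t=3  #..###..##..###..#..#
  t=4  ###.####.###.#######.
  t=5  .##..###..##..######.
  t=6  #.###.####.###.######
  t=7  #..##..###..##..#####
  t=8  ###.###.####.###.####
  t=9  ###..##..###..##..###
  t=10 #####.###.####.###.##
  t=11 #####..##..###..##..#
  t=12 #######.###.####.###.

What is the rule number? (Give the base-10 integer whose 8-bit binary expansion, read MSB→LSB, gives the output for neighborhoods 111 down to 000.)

214

  [7] ### => #  t=0,i=1
  [6] ##. => #  t=0,i=2
  [5] #.# => .  t=0,i=6
  [4] #.. => #  t=0,i=3
  [3] .## => .  t=0,i=0
  [2] .#. => #  t=0,i=5
  [1] ..# => #  t=0,i=4
  [0] ... => .  t=0,i=14
  bits 11010110 = 214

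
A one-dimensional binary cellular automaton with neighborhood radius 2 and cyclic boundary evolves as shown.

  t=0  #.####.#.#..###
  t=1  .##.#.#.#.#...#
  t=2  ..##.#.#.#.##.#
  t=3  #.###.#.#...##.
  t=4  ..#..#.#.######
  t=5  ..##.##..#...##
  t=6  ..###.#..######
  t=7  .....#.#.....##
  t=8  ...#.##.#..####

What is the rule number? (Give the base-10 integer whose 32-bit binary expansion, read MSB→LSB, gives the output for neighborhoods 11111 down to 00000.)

1552037754

  nb #####: next=.  (t=4,i=11, bit31=0)
  nb ####.: next=#  (t=0,i=4, bit30=1)
  nb ###.#: next=.  (t=0,i=0, bit29=0)
  nb ###..: next=#  (t=4,i=14, bit28=1)
  nb ##.##: next=#  (t=0,i=1, bit27=1)
  nb ##.#.: next=#  (t=0,i=6, bit26=1)
  nb ##..#: next=.  (t=4,i=0, bit25=0)
  nb ##...: next=.  (t=7,i=0, bit24=0)
  nb #.###: next=#  (t=0,i=2, bit23=1)
  nb #.##.: next=.  (t=1,i=1, bit22=0)
  nb #.#.#: next=.  (t=0,i=7, bit21=0)
  nb #.#..: next=.  (t=0,i=9, bit20=0)
  nb #..##: next=.  (t=0,i=11, bit19=0)
  nb #..#.: next=.  (t=4,i=1, bit18=0)
  nb #...#: next=#  (t=1,i=12, bit17=1)
  nb #....: next=.  (t=7,i=1, bit16=0)
  nb .####: next=.  (t=0,i=3, bit15=0)
  nb .###.: next=.  (t=3,i=3, bit14=0)
  nb .##.#: next=#  (t=1,i=2, bit13=1)
  nb .##..: next=#  (t=5,i=6, bit12=1)
  nb .#.##: next=.  (t=1,i=0, bit11=0)
  nb .#.#.: next=#  (t=0,i=8, bit10=1)
  nb .#..#: next=#  (t=0,i=10, bit9=1)
  nb .#...: next=#  (t=1,i=11, bit8=1)
  nb ..###: next=.  (t=0,i=12, bit7=0)
  nb ..##.: next=#  (t=2,i=2, bit6=1)
  nb ..#.#: next=#  (t=1,i=14, bit5=1)
  nb ..#..: next=#  (t=4,i=2, bit4=1)
  nb ...##: next=#  (t=3,i=11, bit3=1)
  nb ...#.: next=.  (t=1,i=13, bit2=0)
  nb ....#: next=#  (t=7,i=3, bit1=1)
  nb .....: next=.  (t=7,i=2, bit0=0)
  bits 01011100100000100011011101111010 = 1552037754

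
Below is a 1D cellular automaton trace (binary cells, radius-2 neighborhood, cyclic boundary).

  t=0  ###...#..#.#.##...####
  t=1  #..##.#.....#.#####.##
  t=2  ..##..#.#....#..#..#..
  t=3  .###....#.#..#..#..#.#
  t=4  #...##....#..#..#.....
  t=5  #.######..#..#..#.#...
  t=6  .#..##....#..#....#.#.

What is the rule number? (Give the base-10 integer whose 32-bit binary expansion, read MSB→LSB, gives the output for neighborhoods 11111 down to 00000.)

  nb #####: next=#  (t=0,i=0, bit31=1)
  nb ####.: next=.  (t=0,i=1, bit30=0)
  nb ###.#: next=.  (t=1,i=18, bit29=0)
  nb ###..: next=.  (t=0,i=2, bit28=0)
  nb ##.##: next=#  (t=1,i=19, bit27=1)
  nb ##.#.: next=.  (t=1,i=5, bit26=0)
  nb ##..#: next=.  (t=1,i=1, bit25=0)
  nb ##...: next=#  (t=0,i=3, bit24=1)
  nb #.###: next=.  (t=1,i=14, bit23=0)
  nb #.##.: next=.  (t=0,i=13, bit22=0)
  nb #.#.#: next=.  (t=0,i=11, bit21=0)
  nb #.#..: next=#  (t=1,i=6, bit20=1)
  nb #..##: next=#  (t=1,i=2, bit19=1)
  nb #..#.: next=.  (t=0,i=8, bit18=0)
  nb #...#: next=#  (t=0,i=4, bit17=1)
  nb #....: next=#  (t=1,i=8, bit16=1)
  nb .####: next=.  (t=0,i=19, bit15=0)
  nb .###.: next=.  (t=1,i=21, bit14=0)
  nb .##.#: next=.  (t=1,i=4, bit13=0)
  nb .##..: next=#  (t=0,i=14, bit12=1)
  nb .#.##: next=#  (t=0,i=12, bit11=1)
  nb .#.#.: next=.  (t=0,i=10, bit10=0)
  nb .#..#: next=.  (t=0,i=7, bit9=0)
  nb .#...: next=.  (t=1,i=7, bit8=0)
  nb ..###: next=#  (t=0,i=18, bit7=1)
  nb ..##.: next=#  (t=1,i=3, bit6=1)
  nb ..#.#: next=.  (t=0,i=9, bit5=0)
  nb ..#..: next=#  (t=0,i=6, bit4=1)
  nb ...##: next=#  (t=0,i=17, bit3=1)
  nb ...#.: next=.  (t=0,i=5, bit2=0)
  nb ....#: next=.  (t=1,i=10, bit1=0)
  nb .....: next=.  (t=1,i=9, bit0=0)
  bits 10001001000110110001100011011000 = 2300254424

2300254424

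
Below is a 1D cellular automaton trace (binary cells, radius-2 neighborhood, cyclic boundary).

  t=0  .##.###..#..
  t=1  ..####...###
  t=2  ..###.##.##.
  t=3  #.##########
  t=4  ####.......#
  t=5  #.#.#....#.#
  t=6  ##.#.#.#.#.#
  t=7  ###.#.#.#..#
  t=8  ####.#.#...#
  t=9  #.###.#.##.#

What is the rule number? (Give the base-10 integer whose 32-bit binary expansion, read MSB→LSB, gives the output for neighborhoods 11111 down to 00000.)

  ##### -> .   bit 31 = 0  t=3,i=4
  ####. -> #   bit 30 = 1  t=1,i=4
  ###.# -> #   bit 29 = 1  t=2,i=4
  ###.. -> .   bit 28 = 0  t=0,i=6
  ##.## -> #   bit 27 = 1  t=0,i=3
  ##.#. -> #   bit 26 = 1  t=5,i=1
  ##..# -> .   bit 25 = 0  t=0,i=7
  ##... -> #   bit 24 = 1  t=1,i=6
  #.### -> #   bit 23 = 1  t=0,i=4
  #.##. -> #   bit 22 = 1  t=2,i=6
  #.#.# -> .   bit 21 = 0  t=5,i=2
  #.#.. -> .   bit 20 = 0  t=5,i=4
  #..## -> .   bit 19 = 0  t=1,i=1
  #..#. -> .   bit 18 = 0  t=0,i=8
  #...# -> #   bit 17 = 1  t=0,i=11
  #.... -> .   bit 16 = 0  t=4,i=5
  .#### -> #   bit 15 = 1  t=1,i=3
  .###. -> #   bit 14 = 1  t=0,i=5
  .##.# -> #   bit 13 = 1  t=0,i=2
  .##.. -> #   bit 12 = 1  t=2,i=10
  .#.## -> .   bit 11 = 0  t=5,i=10
  .#.#. -> #   bit 10 = 1  t=5,i=3
  .#..# -> .   bit 9 = 0  t=7,i=9
  .#... -> #   bit 8 = 1  t=0,i=10
  ..### -> #   bit 7 = 1  t=1,i=2
  ..##. -> .   bit 6 = 0  t=0,i=1
  ..#.# -> #   bit 5 = 1  t=5,i=9
  ..#.. -> #   bit 4 = 1  t=0,i=9
  ...## -> .   bit 3 = 0  t=0,i=0
  ...#. -> .   bit 2 = 0  t=5,i=8
  ....# -> #   bit 1 = 1  t=4,i=9
  ..... -> .   bit 0 = 0  t=4,i=6
  bits 01101101110000101111010110110010 = 1841493426

1841493426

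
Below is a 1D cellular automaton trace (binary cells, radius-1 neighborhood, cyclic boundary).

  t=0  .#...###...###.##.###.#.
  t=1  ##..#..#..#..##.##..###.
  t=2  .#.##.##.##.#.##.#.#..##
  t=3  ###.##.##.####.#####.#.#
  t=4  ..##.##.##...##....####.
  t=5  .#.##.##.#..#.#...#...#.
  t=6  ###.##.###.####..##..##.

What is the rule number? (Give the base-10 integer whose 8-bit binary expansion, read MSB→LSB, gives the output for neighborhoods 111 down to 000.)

102

  ###|.  b7=0 t=0,i=6
  ##.|#  b6=1 t=0,i=7
  #.#|#  b5=1 t=0,i=14
  #..|.  b4=0 t=0,i=2
  .##|.  b3=0 t=0,i=5
  .#.|#  b2=1 t=0,i=1
  ..#|#  b1=1 t=0,i=0
  ...|.  b0=0 t=0,i=3
  bits 01100110 = 102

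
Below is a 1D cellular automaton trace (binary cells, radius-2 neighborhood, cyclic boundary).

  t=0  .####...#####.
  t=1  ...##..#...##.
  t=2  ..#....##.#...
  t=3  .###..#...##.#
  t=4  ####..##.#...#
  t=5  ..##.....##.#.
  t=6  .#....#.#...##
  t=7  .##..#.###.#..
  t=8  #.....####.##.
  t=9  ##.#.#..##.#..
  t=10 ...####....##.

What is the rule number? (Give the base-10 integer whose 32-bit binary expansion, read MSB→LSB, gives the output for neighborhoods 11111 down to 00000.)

1894797085

  ##### -> .   bit 31 = 0  t=0,i=10
  ####. -> #   bit 30 = 1  t=0,i=3
  ###.# -> #   bit 29 = 1  t=7,i=9
  ###.. -> #   bit 28 = 1  t=0,i=4
  ##.## -> .   bit 27 = 0  t=8,i=10
  ##.#. -> .   bit 26 = 0  t=2,i=9
  ##..# -> .   bit 25 = 0  t=0,i=13
  ##... -> .   bit 24 = 0  t=0,i=5
  #.### -> #   bit 23 = 1  t=3,i=1
  #.##. -> #   bit 22 = 1  t=8,i=11
  #.#.# -> #   bit 21 = 1  t=3,i=13
  #.#.. -> #   bit 20 = 1  t=2,i=10
  #..## -> .   bit 19 = 0  t=0,i=0
  #..#. -> .   bit 18 = 0  t=1,i=6
  #...# -> .   bit 17 = 0  t=0,i=6
  #.... -> .   bit 16 = 0  t=1,i=0
  .#### -> .   bit 15 = 0  t=0,i=2
  .###. -> #   bit 14 = 1  t=3,i=2
  .##.# -> .   bit 13 = 0  t=2,i=8
  .##.. -> .   bit 12 = 0  t=1,i=4
  .#.## -> #   bit 11 = 1  t=3,i=0
  .#.#. -> #   bit 10 = 1  t=6,i=7
  .#..# -> #   bit 9 = 1  t=9,i=6
  .#... -> #   bit 8 = 1  t=1,i=8
  ..### -> .   bit 7 = 0  t=0,i=1
  ..##. -> .   bit 6 = 0  t=1,i=3
  ..#.# -> .   bit 5 = 0  t=6,i=6
  ..#.. -> #   bit 4 = 1  t=1,i=7
  ...## -> #   bit 3 = 1  t=0,i=7
  ...#. -> #   bit 2 = 1  t=2,i=1
  ....# -> .   bit 1 = 0  t=1,i=1
  ..... -> #   bit 0 = 1  t=2,i=13
  bits 01110000111100000100111100011101 = 1894797085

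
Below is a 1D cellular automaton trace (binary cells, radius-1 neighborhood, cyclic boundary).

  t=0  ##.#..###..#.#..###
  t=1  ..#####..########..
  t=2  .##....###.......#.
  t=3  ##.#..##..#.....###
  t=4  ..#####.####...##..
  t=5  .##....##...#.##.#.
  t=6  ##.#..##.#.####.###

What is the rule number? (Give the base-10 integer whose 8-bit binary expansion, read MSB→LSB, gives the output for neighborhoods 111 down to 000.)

  nb ###: next=.  (t=0,i=0, bit7=0)
  nb ##.: next=.  (t=0,i=1, bit6=0)
  nb #.#: next=#  (t=0,i=2, bit5=1)
  nb #..: next=#  (t=0,i=4, bit4=1)
  nb .##: next=#  (t=0,i=6, bit3=1)
  nb .#.: next=#  (t=0,i=3, bit2=1)
  nb ..#: next=#  (t=0,i=5, bit1=1)
  nb ...: next=.  (t=1,i=0, bit0=0)
  bits 00111110 = 62

62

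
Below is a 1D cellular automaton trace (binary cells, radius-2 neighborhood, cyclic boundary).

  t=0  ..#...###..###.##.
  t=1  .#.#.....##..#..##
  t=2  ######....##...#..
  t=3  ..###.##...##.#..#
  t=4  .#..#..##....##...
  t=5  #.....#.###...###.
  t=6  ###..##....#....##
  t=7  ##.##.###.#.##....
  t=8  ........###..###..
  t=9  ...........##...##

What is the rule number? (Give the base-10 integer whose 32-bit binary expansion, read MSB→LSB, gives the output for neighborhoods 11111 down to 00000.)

  #####|#  b31=1 t=2,i=2
  ####.|#  b30=1 t=2,i=4
  ###.#|#  b29=1 t=0,i=13
  ###..|.  b28=0 t=0,i=8
  ##.##|.  b27=0 t=0,i=14
  ##.#.|#  b26=1 t=1,i=0
  ##..#|#  b25=1 t=0,i=9
  ##...|#  b24=1 t=0,i=17
  #.###|.  b23=0 t=5,i=8
  #.##.|.  b22=0 t=0,i=15
  #.#.#|#  b21=1 t=1,i=1
  #.#..|#  b20=1 t=1,i=3
  #..##|#  b19=1 t=0,i=10
  #..#.|.  b18=0 t=1,i=12
  #...#|.  b17=0 t=0,i=0
  #....|#  b16=1 t=1,i=5
  .####|.  b15=0 t=2,i=1
  .###.|.  b14=0 t=0,i=7
  .##.#|.  b13=0 t=1,i=17
  .##..|#  b12=1 t=0,i=16
  .#.##|.  b11=0 t=5,i=7
  .#.#.|#  b10=1 t=1,i=2
  .#..#|.  b9=0 t=1,i=14
  .#...|#  b8=1 t=0,i=3
  ..###|.  b7=0 t=0,i=6
  ..##.|.  b6=0 t=1,i=9
  ..#.#|#  b5=1 t=5,i=6
  ..#..|.  b4=0 t=0,i=2
  ...##|.  b3=0 t=0,i=5
  ...#.|#  b2=1 t=0,i=1
  ....#|.  b1=0 t=1,i=7
  .....|.  b0=0 t=1,i=6
  bits 11100111001110010001010100100100 = 3879277860

3879277860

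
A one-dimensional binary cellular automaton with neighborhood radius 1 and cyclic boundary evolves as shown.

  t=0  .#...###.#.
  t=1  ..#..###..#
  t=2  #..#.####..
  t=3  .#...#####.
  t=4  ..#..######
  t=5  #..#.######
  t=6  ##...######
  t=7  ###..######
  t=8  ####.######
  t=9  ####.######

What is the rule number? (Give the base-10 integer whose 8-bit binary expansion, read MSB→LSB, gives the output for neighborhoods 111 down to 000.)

  [7] ### => #  t=0,i=6
  [6] ##. => #  t=0,i=7
  [5] #.# => .  t=0,i=8
  [4] #.. => #  t=0,i=2
  [3] .## => #  t=0,i=5
  [2] .#. => .  t=0,i=1
  [1] ..# => .  t=0,i=0
  [0] ... => .  t=0,i=3
  bits 11011000 = 216

216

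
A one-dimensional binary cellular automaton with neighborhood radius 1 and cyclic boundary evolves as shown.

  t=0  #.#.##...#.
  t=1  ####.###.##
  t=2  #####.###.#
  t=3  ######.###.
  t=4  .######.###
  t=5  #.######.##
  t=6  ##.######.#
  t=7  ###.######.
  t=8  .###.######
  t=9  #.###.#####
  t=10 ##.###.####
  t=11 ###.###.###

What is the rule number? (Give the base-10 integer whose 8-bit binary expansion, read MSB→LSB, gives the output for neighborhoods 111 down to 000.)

  ###|#  b7=1 t=1,i=0
  ##.|#  b6=1 t=0,i=5
  #.#|#  b5=1 t=0,i=1
  #..|#  b4=1 t=0,i=6
  .##|.  b3=0 t=0,i=4
  .#.|#  b2=1 t=0,i=0
  ..#|.  b1=0 t=0,i=8
  ...|#  b0=1 t=0,i=7
  bits 11110101 = 245

245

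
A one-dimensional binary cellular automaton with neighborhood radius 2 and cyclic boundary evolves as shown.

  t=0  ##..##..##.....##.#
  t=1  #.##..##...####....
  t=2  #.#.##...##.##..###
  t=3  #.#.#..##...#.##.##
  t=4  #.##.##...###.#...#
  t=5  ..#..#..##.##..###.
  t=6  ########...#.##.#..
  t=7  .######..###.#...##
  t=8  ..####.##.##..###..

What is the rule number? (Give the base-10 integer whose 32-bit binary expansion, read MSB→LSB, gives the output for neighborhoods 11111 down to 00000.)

3798976319

  #####|#  b31=1 t=6,i=2
  ####.|#  b30=1 t=1,i=13
  ###.#|#  b29=1 t=2,i=0
  ###..|.  b28=0 t=0,i=1
  ##.##|.  b27=0 t=0,i=17
  ##.#.|.  b26=0 t=2,i=1
  ##..#|#  b25=1 t=0,i=2
  ##...|.  b24=0 t=0,i=10
  #.###|.  b23=0 t=0,i=18
  #.##.|#  b22=1 t=1,i=2
  #.#.#|#  b21=1 t=2,i=2
  #.#..|.  b20=0 t=3,i=4
  #..##|#  b19=1 t=0,i=3
  #..#.|#  b18=1 t=5,i=4
  #...#|#  b17=1 t=1,i=9
  #....|#  b16=1 t=0,i=11
  .####|#  b15=1 t=1,i=12
  .###.|#  b14=1 t=0,i=0
  .##.#|.  b13=0 t=0,i=16
  .##..|.  b12=0 t=0,i=5
  .#.##|.  b11=0 t=1,i=1
  .#.#.|#  b10=1 t=3,i=3
  .#..#|#  b9=1 t=3,i=5
  .#...|#  b8=1 t=4,i=15
  ..###|.  b7=0 t=1,i=11
  ..##.|.  b6=0 t=0,i=4
  ..#.#|#  b5=1 t=1,i=0
  ..#..|#  b4=1 t=5,i=2
  ...##|#  b3=1 t=0,i=14
  ...#.|#  b2=1 t=1,i=18
  ....#|#  b1=1 t=0,i=13
  .....|#  b0=1 t=0,i=12
  bits 11100010011011111100011100111111 = 3798976319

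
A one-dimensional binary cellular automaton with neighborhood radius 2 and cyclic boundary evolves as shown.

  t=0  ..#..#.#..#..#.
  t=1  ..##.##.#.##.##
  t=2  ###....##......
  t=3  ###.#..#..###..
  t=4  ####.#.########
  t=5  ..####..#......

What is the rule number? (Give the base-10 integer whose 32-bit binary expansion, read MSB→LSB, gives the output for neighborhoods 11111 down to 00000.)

  [31] ##### => .  t=4,i=0
  [30] ####. => #  t=4,i=2
  [29] ###.# => #  t=3,i=2
  [28] ###.. => #  t=2,i=2
  [27] ##.## => .  t=1,i=4
  [26] ##.#. => #  t=1,i=7
  [25] ##..# => #  t=1,i=0
  [24] ##... => .  t=2,i=3
  [23] #.### => .  t=4,i=7
  [22] #.##. => .  t=1,i=5
  [21] #.#.# => #  t=1,i=8
  [20] #.#.. => .  t=0,i=7
  [19] #..## => #  t=1,i=1
  [18] #..#. => .  t=0,i=4
  [17] #...# => .  t=0,i=0
  [16] #.... => #  t=2,i=4
  [15] .#### => #  t=4,i=8
  [14] .###. => #  t=2,i=1
  [13] .##.# => .  t=1,i=3
  [12] .##.. => .  t=1,i=14
  [11] .#.## => .  t=1,i=9
  [10] .#.#. => #  t=0,i=6
  [9] .#..# => #  t=0,i=3
  [8] .#... => #  t=0,i=14
  [7] ..### => #  t=2,i=0
  [6] ..##. => #  t=1,i=2
  [5] ..#.# => #  t=0,i=5
  [4] ..#.. => #  t=0,i=2
  [3] ...## => .  t=2,i=6
  [2] ...#. => .  t=0,i=1
  [1] ....# => .  t=2,i=5
  [0] ..... => #  t=2,i=11
  bits 01110110001010011100011111110001 = 1982449649

1982449649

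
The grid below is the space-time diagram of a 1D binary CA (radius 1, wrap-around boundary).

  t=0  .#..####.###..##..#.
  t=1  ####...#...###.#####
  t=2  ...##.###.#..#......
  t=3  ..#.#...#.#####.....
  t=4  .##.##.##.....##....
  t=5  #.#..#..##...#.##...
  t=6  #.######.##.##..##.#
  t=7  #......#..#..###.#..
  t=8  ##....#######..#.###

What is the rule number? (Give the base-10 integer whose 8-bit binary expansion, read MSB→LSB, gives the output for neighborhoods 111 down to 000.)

86

  ###|.  b7=0 t=0,i=5
  ##.|#  b6=1 t=0,i=7
  #.#|.  b5=0 t=0,i=8
  #..|#  b4=1 t=0,i=2
  .##|.  b3=0 t=0,i=4
  .#.|#  b2=1 t=0,i=1
  ..#|#  b1=1 t=0,i=0
  ...|.  b0=0 t=1,i=5
  bits 01010110 = 86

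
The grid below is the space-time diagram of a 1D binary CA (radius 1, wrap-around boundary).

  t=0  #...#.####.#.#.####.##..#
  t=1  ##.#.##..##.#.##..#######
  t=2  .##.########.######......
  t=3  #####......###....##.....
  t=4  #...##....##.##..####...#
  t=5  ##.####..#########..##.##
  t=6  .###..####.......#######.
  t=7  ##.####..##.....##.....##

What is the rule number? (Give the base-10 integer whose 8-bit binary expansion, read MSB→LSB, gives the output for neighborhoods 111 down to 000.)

122

  [7] ### => .  t=0,i=7
  [6] ##. => #  t=0,i=0
  [5] #.# => #  t=0,i=5
  [4] #.. => #  t=0,i=1
  [3] .## => #  t=0,i=6
  [2] .#. => .  t=0,i=4
  [1] ..# => #  t=0,i=3
  [0] ... => .  t=0,i=2
  bits 01111010 = 122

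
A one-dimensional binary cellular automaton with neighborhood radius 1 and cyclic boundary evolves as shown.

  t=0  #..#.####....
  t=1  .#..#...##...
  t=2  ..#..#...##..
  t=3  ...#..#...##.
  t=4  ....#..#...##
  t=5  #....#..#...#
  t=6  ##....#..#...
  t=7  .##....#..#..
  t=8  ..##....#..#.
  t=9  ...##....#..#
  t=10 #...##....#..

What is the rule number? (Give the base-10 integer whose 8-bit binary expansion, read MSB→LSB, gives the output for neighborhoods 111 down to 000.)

  ### -> .   bit 7 = 0  t=0,i=6
  ##. -> #   bit 6 = 1  t=0,i=8
  #.# -> #   bit 5 = 1  t=0,i=4
  #.. -> #   bit 4 = 1  t=0,i=1
  .## -> .   bit 3 = 0  t=0,i=5
  .#. -> .   bit 2 = 0  t=0,i=0
  ..# -> .   bit 1 = 0  t=0,i=2
  ... -> .   bit 0 = 0  t=0,i=10
  bits 01110000 = 112

112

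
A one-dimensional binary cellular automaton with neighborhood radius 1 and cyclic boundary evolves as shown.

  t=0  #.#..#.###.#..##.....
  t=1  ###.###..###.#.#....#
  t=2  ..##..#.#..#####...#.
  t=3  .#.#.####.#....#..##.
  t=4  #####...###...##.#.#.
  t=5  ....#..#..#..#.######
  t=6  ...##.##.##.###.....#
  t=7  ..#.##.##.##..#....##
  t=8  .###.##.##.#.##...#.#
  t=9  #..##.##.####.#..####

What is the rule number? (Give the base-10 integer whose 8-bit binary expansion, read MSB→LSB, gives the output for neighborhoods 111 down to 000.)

102

  ###|.  b7=0 t=0,i=8
  ##.|#  b6=1 t=0,i=9
  #.#|#  b5=1 t=0,i=1
  #..|.  b4=0 t=0,i=3
  .##|.  b3=0 t=0,i=7
  .#.|#  b2=1 t=0,i=0
  ..#|#  b1=1 t=0,i=4
  ...|.  b0=0 t=0,i=17
  bits 01100110 = 102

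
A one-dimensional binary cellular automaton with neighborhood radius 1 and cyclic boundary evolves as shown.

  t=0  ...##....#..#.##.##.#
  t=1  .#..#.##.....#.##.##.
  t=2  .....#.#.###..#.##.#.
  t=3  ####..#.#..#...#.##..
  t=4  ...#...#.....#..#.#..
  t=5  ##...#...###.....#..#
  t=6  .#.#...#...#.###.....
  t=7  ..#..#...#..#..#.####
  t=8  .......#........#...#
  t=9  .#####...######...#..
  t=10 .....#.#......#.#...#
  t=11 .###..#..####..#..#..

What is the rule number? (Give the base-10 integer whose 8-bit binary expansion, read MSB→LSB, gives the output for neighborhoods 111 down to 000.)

97

  nb ###: next=.  (t=2,i=10, bit7=0)
  nb ##.: next=#  (t=0,i=4, bit6=1)
  nb #.#: next=#  (t=0,i=13, bit5=1)
  nb #..: next=.  (t=0,i=0, bit4=0)
  nb .##: next=.  (t=0,i=3, bit3=0)
  nb .#.: next=.  (t=0,i=9, bit2=0)
  nb ..#: next=.  (t=0,i=2, bit1=0)
  nb ...: next=#  (t=0,i=1, bit0=1)
  bits 01100001 = 97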